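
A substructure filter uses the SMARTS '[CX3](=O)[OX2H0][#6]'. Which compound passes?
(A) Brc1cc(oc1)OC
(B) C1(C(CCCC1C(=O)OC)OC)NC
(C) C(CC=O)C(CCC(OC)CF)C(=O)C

B

[CX3](=O)[OX2H0][#6] describes a carbonyl carbon bonded to an oxygen that is itself bonded to carbon (no H on that O) (an ester).
(A) has a methoxy ether (-OCH3) but the ether oxygen is not adjacent to a C=O carbon.
(B) contains a methyl-ester group (-C(=O)OCH3), which satisfies every atom and bond constraint.
(C) has a methoxy ether (-OCH3) but the ether oxygen is not adjacent to a C=O carbon.
So the answer is (B).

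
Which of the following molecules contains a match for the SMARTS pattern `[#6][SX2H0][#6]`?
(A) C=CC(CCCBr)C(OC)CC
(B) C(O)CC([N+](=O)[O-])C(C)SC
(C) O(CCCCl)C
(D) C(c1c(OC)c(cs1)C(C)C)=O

[#6][SX2H0][#6] describes an aliphatic sulfur bridging two carbons with no H on the sulfur (a thioether).
(A) has a methoxy ether (-OCH3) but the bridging atom is O, not S.
(B) contains a methylthio ether (-SCH3), which satisfies every atom and bond constraint.
(C) has a methoxy ether (-OCH3) but the bridging atom is O, not S.
(D) has a methoxy ether (-OCH3) but the bridging atom is O, not S.
So the answer is (B).

B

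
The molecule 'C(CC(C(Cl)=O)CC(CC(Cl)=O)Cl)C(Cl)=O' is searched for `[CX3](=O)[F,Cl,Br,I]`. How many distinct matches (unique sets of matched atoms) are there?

3

[CX3](=O)[F,Cl,Br,I] is the SMARTS for an acyl halide: a carbonyl carbon bonded to a halogen.
The molecule carries 3 separate instances of an acyl chloride (-C(=O)Cl) meeting every constraint; each maps to a distinct set of atoms, giving 3 matches.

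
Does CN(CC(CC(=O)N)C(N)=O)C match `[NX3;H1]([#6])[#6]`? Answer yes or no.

The pattern [NX3;H1]([#6])[#6] describes a trivalent nitrogen with one H, bonded to two carbons — a secondary amine.
The closest candidate here is a dimethylamino group (-N(CH3)2), but the nitrogen has H0, not H1. No other fragment satisfies the full query, so there is no match.

No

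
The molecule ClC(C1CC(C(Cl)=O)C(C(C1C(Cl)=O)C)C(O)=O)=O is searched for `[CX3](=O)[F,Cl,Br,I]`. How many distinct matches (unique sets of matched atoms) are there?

3

[CX3](=O)[F,Cl,Br,I] is the SMARTS for an acyl halide: a carbonyl carbon bonded to a halogen.
The molecule carries 3 separate instances of an acyl chloride (-C(=O)Cl) meeting every constraint; each maps to a distinct set of atoms, giving 3 matches.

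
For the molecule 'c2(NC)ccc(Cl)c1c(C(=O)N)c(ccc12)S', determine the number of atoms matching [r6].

10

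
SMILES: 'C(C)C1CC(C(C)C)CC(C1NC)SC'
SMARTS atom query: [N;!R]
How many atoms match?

1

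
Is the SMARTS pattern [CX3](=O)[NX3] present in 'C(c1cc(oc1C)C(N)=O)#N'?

Yes

The pattern [CX3](=O)[NX3] describes a carbonyl carbon bonded to a trivalent nitrogen — an amide.
The molecule carries a primary amide (-C(=O)NH2), whose atoms satisfy every constraint of the query, so the pattern matches.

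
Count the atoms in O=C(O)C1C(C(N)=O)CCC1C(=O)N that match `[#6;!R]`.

The query [#6;!R] means: carbon not in any ring.
Check the 14 heavy atoms by environment: 5× C (in 5-ring) → no; 3× C (acyclic) → match; 4× O (acyclic) → no; 2× N (acyclic) → no.
That gives 3 matching atoms.

3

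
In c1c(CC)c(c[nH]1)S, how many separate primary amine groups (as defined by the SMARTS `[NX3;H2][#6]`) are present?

0

[NX3;H2][#6] is the SMARTS for a primary amine: a trivalent nitrogen with two H attached to carbon.
No fragment in the molecule satisfies every constraint, giving 0 matches.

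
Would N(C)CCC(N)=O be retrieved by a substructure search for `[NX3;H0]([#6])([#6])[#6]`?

The pattern [NX3;H0]([#6])([#6])[#6] describes a trivalent nitrogen with no H, bonded to three carbons — a tertiary amine.
The closest candidate here is a primary amide (-C(=O)NH2), but the amide nitrogen has H2 and only one carbon neighbour. No other fragment satisfies the full query, so there is no match.

No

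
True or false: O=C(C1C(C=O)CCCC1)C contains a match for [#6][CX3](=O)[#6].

True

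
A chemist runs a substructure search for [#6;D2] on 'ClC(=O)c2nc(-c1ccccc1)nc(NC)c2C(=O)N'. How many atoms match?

5

The query [#6;D2] means: any carbon bonded to exactly two heavy atoms.
Check the 20 heavy atoms by environment: 2× n (aromatic, D2) → no; 5× c (aromatic, D3) → no; 1× N (D2) → no; 1× C (D1) → no; 5× c (aromatic, D2) → match; 2× C (D3) → no; 2× O (D1) → no; 1× Cl (D1) → no; 1× N (D1) → no.
That gives 5 matching atoms.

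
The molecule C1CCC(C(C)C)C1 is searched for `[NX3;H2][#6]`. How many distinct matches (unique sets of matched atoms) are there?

0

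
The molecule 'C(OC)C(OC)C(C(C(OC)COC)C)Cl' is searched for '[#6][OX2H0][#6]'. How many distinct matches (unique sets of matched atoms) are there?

4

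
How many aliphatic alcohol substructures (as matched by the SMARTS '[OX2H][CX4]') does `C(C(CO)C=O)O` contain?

2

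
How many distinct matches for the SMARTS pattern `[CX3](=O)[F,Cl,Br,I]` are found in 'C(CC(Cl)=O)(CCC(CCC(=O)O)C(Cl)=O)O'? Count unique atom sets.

2

[CX3](=O)[F,Cl,Br,I] is the SMARTS for an acyl halide: a carbonyl carbon bonded to a halogen.
The molecule carries 2 separate instances of an acyl chloride (-C(=O)Cl) meeting every constraint; each maps to a distinct set of atoms, giving 2 matches.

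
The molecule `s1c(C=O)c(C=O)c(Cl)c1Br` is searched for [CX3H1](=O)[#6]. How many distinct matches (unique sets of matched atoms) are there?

[CX3H1](=O)[#6] is the SMARTS for an aldehyde: an sp2 carbon with one H, double-bonded to O and single-bonded to carbon.
The molecule carries 2 separate instances of an aldehyde (-CHO) meeting every constraint; each maps to a distinct set of atoms, giving 2 matches.

2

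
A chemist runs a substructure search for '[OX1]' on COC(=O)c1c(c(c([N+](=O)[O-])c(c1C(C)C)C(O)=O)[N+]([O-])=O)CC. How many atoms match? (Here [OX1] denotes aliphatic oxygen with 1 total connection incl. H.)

Check the 24 heavy atoms by environment: 6× c (aromatic, X3) → no; 2× C (X3) → no; 4× O (X1) → match; 2× O (X2) → no; 6× C (X4) → no; 2× N (charge +1, X3) → no; 2× O (charge -1, X1) → match.
Summing the matching environments: 4 + 2 = 6 matching atoms.

6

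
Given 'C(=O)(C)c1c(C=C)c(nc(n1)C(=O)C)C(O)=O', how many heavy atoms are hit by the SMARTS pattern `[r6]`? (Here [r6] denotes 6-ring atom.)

6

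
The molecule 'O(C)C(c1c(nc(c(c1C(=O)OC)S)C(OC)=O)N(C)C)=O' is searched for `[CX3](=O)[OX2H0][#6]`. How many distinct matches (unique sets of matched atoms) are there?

3

[CX3](=O)[OX2H0][#6] is the SMARTS for an ester: a carbonyl carbon bonded to an oxygen that is itself bonded to carbon (no H on that O).
The molecule carries 3 separate instances of a methyl-ester group (-C(=O)OCH3) meeting every constraint; each maps to a distinct set of atoms, giving 3 matches.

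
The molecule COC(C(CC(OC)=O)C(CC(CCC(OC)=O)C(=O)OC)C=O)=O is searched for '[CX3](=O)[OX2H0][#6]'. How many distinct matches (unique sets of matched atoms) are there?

4

[CX3](=O)[OX2H0][#6] is the SMARTS for an ester: a carbonyl carbon bonded to an oxygen that is itself bonded to carbon (no H on that O).
The molecule carries 4 separate instances of a methyl-ester group (-C(=O)OCH3) meeting every constraint; each maps to a distinct set of atoms, giving 4 matches.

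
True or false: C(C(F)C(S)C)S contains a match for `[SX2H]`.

True

The pattern [SX2H] describes an aliphatic sulfur with two connections, one being H — a thiol.
The molecule carries a thiol (-SH), whose atoms satisfy every constraint of the query, so the pattern matches.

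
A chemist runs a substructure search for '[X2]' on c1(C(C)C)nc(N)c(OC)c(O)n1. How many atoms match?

4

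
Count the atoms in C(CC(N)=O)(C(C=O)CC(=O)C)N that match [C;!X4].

3

The query [C;!X4] means: aliphatic carbon that does not have four total connections.
Check the 13 heavy atoms by environment: 5× C (X4) → no; 3× C (X3) → match; 3× O (X1) → no; 2× N (X3) → no.
That gives 3 matching atoms.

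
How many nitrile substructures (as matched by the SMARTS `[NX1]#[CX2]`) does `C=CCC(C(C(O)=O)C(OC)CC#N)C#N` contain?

2

[NX1]#[CX2] is the SMARTS for a nitrile: a nitrogen triple-bonded to a two-connected carbon.
The molecule carries 2 separate instances of a nitrile (-C#N) meeting every constraint; each maps to a distinct set of atoms, giving 2 matches.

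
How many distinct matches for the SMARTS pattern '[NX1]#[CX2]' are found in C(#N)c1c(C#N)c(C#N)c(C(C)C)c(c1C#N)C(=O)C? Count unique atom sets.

4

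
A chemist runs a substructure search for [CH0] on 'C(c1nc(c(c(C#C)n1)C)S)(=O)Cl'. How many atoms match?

2

The query [CH0] means: aliphatic carbon with no attached hydrogen.
Check the 13 heavy atoms by environment: 2× n (aromatic, H0) → no; 4× c (aromatic, H0) → no; 2× C (H0) → match; 1× O (H0) → no; 1× Cl (H0) → no; 1× S (H1) → no; 1× C (H1) → no; 1× C (H3) → no.
That gives 2 matching atoms.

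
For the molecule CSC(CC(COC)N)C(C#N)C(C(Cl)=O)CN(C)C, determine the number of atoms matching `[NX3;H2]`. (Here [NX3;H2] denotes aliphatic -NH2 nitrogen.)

1

The query [NX3;H2] means: aliphatic N with 3 total connections, two of them H — an -NH2 nitrogen (amine or amide).
Check the 20 heavy atoms by environment: 3× C (H2, X4) → no; 4× C (H1, X4) → no; 1× C (H0, X2) → no; 1× N (H0, X1) → no; 1× C (H0, X3) → no; 1× O (H0, X1) → no; 1× Cl (H0, X1) → no; 1× N (H2, X3) → match; 1× N (H0, X3) → no; 4× C (H3, X4) → no; 1× S (H0, X2) → no; 1× O (H0, X2) → no.
That gives 1 matching atom.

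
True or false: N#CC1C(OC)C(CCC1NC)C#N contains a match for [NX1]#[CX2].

The pattern [NX1]#[CX2] describes a nitrogen triple-bonded to a two-connected carbon — a nitrile.
The molecule carries a nitrile (-C#N), whose atoms satisfy every constraint of the query, so the pattern matches.

True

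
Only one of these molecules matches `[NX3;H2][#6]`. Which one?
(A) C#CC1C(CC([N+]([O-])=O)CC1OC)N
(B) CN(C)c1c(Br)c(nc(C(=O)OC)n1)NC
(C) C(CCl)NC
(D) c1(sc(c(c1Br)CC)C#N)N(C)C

A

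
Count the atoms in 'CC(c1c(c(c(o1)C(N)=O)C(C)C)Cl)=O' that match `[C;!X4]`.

2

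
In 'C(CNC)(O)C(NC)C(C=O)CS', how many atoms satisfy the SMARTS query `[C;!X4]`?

The query [C;!X4] means: aliphatic carbon that does not have four total connections.
Check the 13 heavy atoms by environment: 7× C (X4) → no; 1× S (X2) → no; 1× C (X3) → match; 1× O (X1) → no; 2× N (X3) → no; 1× O (X2) → no.
That gives 1 matching atom.

1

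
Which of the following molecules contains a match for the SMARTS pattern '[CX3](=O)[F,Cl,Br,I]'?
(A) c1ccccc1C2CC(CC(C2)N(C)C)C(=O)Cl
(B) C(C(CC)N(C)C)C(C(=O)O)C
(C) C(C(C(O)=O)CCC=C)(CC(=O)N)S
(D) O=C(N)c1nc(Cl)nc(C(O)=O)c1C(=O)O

A

[CX3](=O)[F,Cl,Br,I] describes a carbonyl carbon bonded to a halogen (an acyl halide).
(A) contains an acyl chloride (-C(=O)Cl), which satisfies every atom and bond constraint.
(B) has a carboxylic acid group (-C(=O)OH) but the carbonyl is bonded to -OH, not to a halogen.
(C) has a carboxylic acid group (-C(=O)OH) but the carbonyl is bonded to -OH, not to a halogen.
(D) has a chloro substituent but the Cl is not on a carbonyl carbon.
So the answer is (A).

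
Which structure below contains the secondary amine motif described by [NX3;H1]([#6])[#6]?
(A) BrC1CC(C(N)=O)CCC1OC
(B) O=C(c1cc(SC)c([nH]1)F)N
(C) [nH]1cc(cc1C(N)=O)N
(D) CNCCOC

D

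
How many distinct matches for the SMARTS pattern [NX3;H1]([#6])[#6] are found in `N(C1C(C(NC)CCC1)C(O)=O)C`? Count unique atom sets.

[NX3;H1]([#6])[#6] is the SMARTS for a secondary amine: a trivalent nitrogen with one H, bonded to two carbons.
The molecule carries 2 separate instances of an N-methylamino group (-NHCH3) meeting every constraint; each maps to a distinct set of atoms, giving 2 matches.

2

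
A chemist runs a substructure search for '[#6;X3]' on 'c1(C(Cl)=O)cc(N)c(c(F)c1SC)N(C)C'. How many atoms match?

Check the 16 heavy atoms by environment: 6× c (aromatic, X3) → match; 1× S (X2) → no; 3× C (X4) → no; 1× F (X1) → no; 1× C (X3) → match; 1× O (X1) → no; 1× Cl (X1) → no; 2× N (X3) → no.
Summing the matching environments: 6 + 1 = 7 matching atoms.

7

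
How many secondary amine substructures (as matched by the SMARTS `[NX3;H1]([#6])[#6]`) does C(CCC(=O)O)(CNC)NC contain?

[NX3;H1]([#6])[#6] is the SMARTS for a secondary amine: a trivalent nitrogen with one H, bonded to two carbons.
The molecule carries 2 separate instances of an N-methylamino group (-NHCH3) meeting every constraint; each maps to a distinct set of atoms, giving 2 matches.

2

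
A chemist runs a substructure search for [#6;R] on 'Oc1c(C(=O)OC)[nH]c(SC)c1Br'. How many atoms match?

The query [#6;R] means: carbon that is part of a ring.
Check the 13 heavy atoms by environment: 1× n (aromatic, in 5-ring) → no; 4× c (aromatic, in 5-ring) → match; 1× S (acyclic) → no; 3× C (acyclic) → no; 3× O (acyclic) → no; 1× Br (acyclic) → no.
That gives 4 matching atoms.

4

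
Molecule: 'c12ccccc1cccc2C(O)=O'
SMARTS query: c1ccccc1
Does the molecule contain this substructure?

Yes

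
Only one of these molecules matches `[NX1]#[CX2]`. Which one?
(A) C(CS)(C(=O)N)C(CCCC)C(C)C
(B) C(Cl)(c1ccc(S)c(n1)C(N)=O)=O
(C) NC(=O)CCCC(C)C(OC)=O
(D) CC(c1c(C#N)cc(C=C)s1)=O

D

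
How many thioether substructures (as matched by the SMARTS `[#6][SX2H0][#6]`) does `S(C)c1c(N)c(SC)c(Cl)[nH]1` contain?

2

[#6][SX2H0][#6] is the SMARTS for a thioether: an aliphatic sulfur bridging two carbons with no H on the sulfur.
The molecule carries 2 separate instances of a methylthio ether (-SCH3) meeting every constraint; each maps to a distinct set of atoms, giving 2 matches.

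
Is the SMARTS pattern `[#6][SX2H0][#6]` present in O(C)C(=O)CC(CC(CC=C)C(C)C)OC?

The pattern [#6][SX2H0][#6] describes an aliphatic sulfur bridging two carbons with no H on the sulfur — a thioether.
The closest candidate here is a methoxy ether (-OCH3), but the bridging atom is O, not S. No other fragment satisfies the full query, so there is no match.

No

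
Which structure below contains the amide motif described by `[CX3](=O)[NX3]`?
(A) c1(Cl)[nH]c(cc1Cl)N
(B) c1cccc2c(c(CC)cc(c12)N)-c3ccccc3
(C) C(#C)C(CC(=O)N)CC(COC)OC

C

[CX3](=O)[NX3] describes a carbonyl carbon bonded to a trivalent nitrogen (an amide).
(A) has a primary amino group (-NH2) but the -NH2 is not attached to a carbonyl carbon.
(B) has a primary amino group (-NH2) but the -NH2 is not attached to a carbonyl carbon.
(C) contains a primary amide (-C(=O)NH2), which satisfies every atom and bond constraint.
So the answer is (C).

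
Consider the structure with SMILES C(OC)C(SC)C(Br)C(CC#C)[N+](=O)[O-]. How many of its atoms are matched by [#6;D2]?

3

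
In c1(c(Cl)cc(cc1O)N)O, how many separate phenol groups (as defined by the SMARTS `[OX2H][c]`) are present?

2

[OX2H][c] is the SMARTS for a phenol: a hydroxyl oxygen attached to an aromatic carbon.
The molecule carries 2 separate instances of a hydroxyl group (-OH) meeting every constraint; each maps to a distinct set of atoms, giving 2 matches.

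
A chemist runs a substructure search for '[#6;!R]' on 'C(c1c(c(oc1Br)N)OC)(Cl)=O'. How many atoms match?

2

The query [#6;!R] means: carbon not in any ring.
Check the 12 heavy atoms by environment: 1× o (aromatic, in 5-ring) → no; 4× c (aromatic, in 5-ring) → no; 2× C (acyclic) → match; 2× O (acyclic) → no; 1× Cl (acyclic) → no; 1× N (acyclic) → no; 1× Br (acyclic) → no.
That gives 2 matching atoms.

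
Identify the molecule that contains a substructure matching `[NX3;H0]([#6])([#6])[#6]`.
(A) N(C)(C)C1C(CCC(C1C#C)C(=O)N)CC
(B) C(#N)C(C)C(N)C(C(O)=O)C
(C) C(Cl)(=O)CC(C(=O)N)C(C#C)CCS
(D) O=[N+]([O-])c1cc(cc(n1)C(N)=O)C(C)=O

A

[NX3;H0]([#6])([#6])[#6] describes a trivalent nitrogen with no H, bonded to three carbons (a tertiary amine).
(A) contains a dimethylamino group (-N(CH3)2), which satisfies every atom and bond constraint.
(B) has a primary amino group (-NH2) but the nitrogen has H2, not H0 with three carbons.
(C) has a primary amide (-C(=O)NH2) but the amide nitrogen has H2 and only one carbon neighbour.
(D) has a primary amide (-C(=O)NH2) but the amide nitrogen has H2 and only one carbon neighbour.
So the answer is (A).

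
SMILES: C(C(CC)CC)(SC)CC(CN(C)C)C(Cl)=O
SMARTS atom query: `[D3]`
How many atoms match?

5

The query [D3] means: atom with exactly three heavy-atom neighbours.
Check the 17 heavy atoms by environment: 4× C (D2) → no; 4× C (D3) → match; 5× C (D1) → no; 1× N (D3) → match; 1× S (D2) → no; 1× O (D1) → no; 1× Cl (D1) → no.
Summing the matching environments: 4 + 1 = 5 matching atoms.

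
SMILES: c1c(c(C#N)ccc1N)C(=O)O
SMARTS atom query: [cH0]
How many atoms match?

3

The query [cH0] means: aromatic carbon with no attached hydrogen (substituted or ring-fusion).
Check the 12 heavy atoms by environment: 3× c (aromatic, H1) → no; 3× c (aromatic, H0) → match; 2× C (H0) → no; 1× O (H0) → no; 1× O (H1) → no; 1× N (H2) → no; 1× N (H0) → no.
That gives 3 matching atoms.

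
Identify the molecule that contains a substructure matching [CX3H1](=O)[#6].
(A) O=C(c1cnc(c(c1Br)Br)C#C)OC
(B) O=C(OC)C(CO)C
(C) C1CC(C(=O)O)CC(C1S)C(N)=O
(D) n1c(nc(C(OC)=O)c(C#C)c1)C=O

D

[CX3H1](=O)[#6] describes an sp2 carbon with one H, double-bonded to O and single-bonded to carbon (an aldehyde).
(A) has a methyl-ester group (-C(=O)OCH3) but the carbonyl carbon has H0, not H1.
(B) has a methyl-ester group (-C(=O)OCH3) but the carbonyl carbon has H0, not H1.
(C) has a carboxylic acid group (-C(=O)OH) but the carbonyl carbon has H0 and is bonded to O, not H1.
(D) contains an aldehyde (-CHO), which satisfies every atom and bond constraint.
So the answer is (D).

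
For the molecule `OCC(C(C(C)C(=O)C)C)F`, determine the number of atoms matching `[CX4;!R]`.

7

The query [CX4;!R] means: aliphatic carbon with four total connections, not in a ring.
Check the 11 heavy atoms by environment: 7× C (X4, acyclic) → match; 1× F (X1, acyclic) → no; 1× O (X2, acyclic) → no; 1× C (X3, acyclic) → no; 1× O (X1, acyclic) → no.
That gives 7 matching atoms.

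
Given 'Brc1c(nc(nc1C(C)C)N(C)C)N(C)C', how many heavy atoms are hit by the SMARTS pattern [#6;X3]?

4

The query [#6;X3] means: any carbon (aromatic or not) with three total connections.
Check the 16 heavy atoms by environment: 2× n (aromatic, X2) → no; 4× c (aromatic, X3) → match; 2× N (X3) → no; 7× C (X4) → no; 1× Br (X1) → no.
That gives 4 matching atoms.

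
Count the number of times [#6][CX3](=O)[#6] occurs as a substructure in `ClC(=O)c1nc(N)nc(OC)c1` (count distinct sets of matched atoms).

0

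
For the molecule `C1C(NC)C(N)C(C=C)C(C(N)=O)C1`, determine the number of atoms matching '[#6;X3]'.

3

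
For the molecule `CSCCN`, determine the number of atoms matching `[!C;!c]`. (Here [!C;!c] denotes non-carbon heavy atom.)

2

Check the 5 heavy atoms by environment: 3× C → no; 1× N → match; 1× S → match.
Summing the matching environments: 1 + 1 = 2 matching atoms.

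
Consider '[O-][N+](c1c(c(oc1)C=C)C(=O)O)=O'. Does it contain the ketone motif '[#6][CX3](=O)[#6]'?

No

The pattern [#6][CX3](=O)[#6] describes a carbonyl carbon (no H) flanked by two carbons — a ketone.
The closest candidate here is a carboxylic acid group (-C(=O)OH), but one neighbour of the carbonyl carbon is O, not C. No other fragment satisfies the full query, so there is no match.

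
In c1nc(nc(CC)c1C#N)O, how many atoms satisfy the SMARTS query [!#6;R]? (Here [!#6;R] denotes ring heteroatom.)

2

The query [!#6;R] means: non-carbon atom that is part of a ring.
Check the 11 heavy atoms by environment: 2× n (aromatic, in 6-ring) → match; 4× c (aromatic, in 6-ring) → no; 3× C (acyclic) → no; 1× N (acyclic) → no; 1× O (acyclic) → no.
That gives 2 matching atoms.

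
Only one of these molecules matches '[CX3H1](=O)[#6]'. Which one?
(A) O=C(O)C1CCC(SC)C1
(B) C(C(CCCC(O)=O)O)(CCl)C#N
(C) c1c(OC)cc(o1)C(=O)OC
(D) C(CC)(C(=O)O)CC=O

[CX3H1](=O)[#6] describes an sp2 carbon with one H, double-bonded to O and single-bonded to carbon (an aldehyde).
(A) has a carboxylic acid group (-C(=O)OH) but the carbonyl carbon has H0 and is bonded to O, not H1.
(B) has a carboxylic acid group (-C(=O)OH) but the carbonyl carbon has H0 and is bonded to O, not H1.
(C) has a methyl-ester group (-C(=O)OCH3) but the carbonyl carbon has H0, not H1.
(D) contains an aldehyde (-CHO), which satisfies every atom and bond constraint.
So the answer is (D).

D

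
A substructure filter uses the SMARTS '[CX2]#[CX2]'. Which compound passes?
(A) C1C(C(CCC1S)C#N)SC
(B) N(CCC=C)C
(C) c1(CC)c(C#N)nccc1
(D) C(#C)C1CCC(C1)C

D

[CX2]#[CX2] describes a carbon-carbon triple bond (an alkyne).
(A) has a nitrile (-C#N) but the triple bond is C#N, not C#C.
(B) has a vinyl group (-CH=CH2) but the C=C is a double bond; both carbons are CX3, not CX2.
(C) has a nitrile (-C#N) but the triple bond is C#N, not C#C.
(D) contains an ethynyl group (-C#CH), which satisfies every atom and bond constraint.
So the answer is (D).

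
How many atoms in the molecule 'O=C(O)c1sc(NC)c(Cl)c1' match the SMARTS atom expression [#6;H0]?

The query [#6;H0] means: any carbon with no attached hydrogen.
Check the 11 heavy atoms by environment: 1× s (aromatic, H0) → no; 3× c (aromatic, H0) → match; 1× c (aromatic, H1) → no; 1× N (H1) → no; 1× C (H3) → no; 1× Cl (H0) → no; 1× C (H0) → match; 1× O (H0) → no; 1× O (H1) → no.
Summing the matching environments: 3 + 1 = 4 matching atoms.

4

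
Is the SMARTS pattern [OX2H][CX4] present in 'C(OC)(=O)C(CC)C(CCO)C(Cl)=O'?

The pattern [OX2H][CX4] describes a hydroxyl oxygen bound to an sp3 (X4) carbon — an aliphatic alcohol.
The molecule carries a hydroxyl group (-OH), whose atoms satisfy every constraint of the query, so the pattern matches.

Yes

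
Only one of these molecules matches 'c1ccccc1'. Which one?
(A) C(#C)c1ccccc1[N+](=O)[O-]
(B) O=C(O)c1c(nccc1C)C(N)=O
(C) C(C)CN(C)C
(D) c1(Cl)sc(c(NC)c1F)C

A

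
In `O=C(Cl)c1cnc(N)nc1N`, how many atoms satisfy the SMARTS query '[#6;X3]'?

The query [#6;X3] means: any carbon (aromatic or not) with three total connections.
Check the 11 heavy atoms by environment: 2× n (aromatic, X2) → no; 4× c (aromatic, X3) → match; 2× N (X3) → no; 1× C (X3) → match; 1× O (X1) → no; 1× Cl (X1) → no.
Summing the matching environments: 4 + 1 = 5 matching atoms.

5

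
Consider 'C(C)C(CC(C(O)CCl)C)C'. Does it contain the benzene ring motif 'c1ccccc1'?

The pattern c1ccccc1 describes six aromatic carbons in a ring — a benzene ring.
The closest candidate here is a methyl group (-CH3), but no six-membered all-carbon aromatic ring is present. No other fragment satisfies the full query, so there is no match.

No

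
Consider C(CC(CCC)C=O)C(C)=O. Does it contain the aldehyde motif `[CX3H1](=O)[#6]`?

Yes

The pattern [CX3H1](=O)[#6] describes an sp2 carbon with one H, double-bonded to O and single-bonded to carbon — an aldehyde.
The molecule carries an aldehyde (-CHO), whose atoms satisfy every constraint of the query, so the pattern matches.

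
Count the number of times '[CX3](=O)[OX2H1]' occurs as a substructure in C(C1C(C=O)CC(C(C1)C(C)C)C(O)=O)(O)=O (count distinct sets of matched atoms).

2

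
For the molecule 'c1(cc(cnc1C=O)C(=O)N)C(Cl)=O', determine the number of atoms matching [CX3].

3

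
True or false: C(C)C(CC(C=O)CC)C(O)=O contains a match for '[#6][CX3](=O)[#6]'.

False

The pattern [#6][CX3](=O)[#6] describes a carbonyl carbon (no H) flanked by two carbons — a ketone.
The closest candidate here is a carboxylic acid group (-C(=O)OH), but one neighbour of the carbonyl carbon is O, not C. No other fragment satisfies the full query, so there is no match.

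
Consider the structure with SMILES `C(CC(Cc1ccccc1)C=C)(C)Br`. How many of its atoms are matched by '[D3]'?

3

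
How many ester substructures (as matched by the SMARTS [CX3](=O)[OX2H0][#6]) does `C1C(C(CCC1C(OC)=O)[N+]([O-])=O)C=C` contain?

1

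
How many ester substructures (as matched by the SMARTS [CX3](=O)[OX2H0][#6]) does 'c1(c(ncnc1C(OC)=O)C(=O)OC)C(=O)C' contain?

2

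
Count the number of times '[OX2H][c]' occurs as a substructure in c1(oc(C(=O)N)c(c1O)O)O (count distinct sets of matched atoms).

3

[OX2H][c] is the SMARTS for a phenol: a hydroxyl oxygen attached to an aromatic carbon.
The molecule carries 3 separate instances of a hydroxyl group (-OH) meeting every constraint; each maps to a distinct set of atoms, giving 3 matches.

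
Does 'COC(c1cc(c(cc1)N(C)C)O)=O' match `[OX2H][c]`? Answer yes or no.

Yes

The pattern [OX2H][c] describes a hydroxyl oxygen attached to an aromatic carbon — a phenol.
The molecule carries a hydroxyl group (-OH), whose atoms satisfy every constraint of the query, so the pattern matches.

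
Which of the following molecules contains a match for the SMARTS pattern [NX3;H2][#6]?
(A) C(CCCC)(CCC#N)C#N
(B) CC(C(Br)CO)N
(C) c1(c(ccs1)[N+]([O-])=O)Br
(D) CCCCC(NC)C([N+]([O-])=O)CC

B

[NX3;H2][#6] describes a trivalent nitrogen with two H attached to carbon (a primary amine).
(A) has a nitrile (-C#N) but the nitrogen is NX1 (triple-bonded), not NX3 with two H.
(B) contains a primary amino group (-NH2), which satisfies every atom and bond constraint.
(C) has a nitro group (-[N+](=O)[O-]) but the nitrogen is [N+] with no H, not NX3H2.
(D) has a nitro group (-[N+](=O)[O-]) but the nitrogen is [N+] with no H, not NX3H2.
So the answer is (B).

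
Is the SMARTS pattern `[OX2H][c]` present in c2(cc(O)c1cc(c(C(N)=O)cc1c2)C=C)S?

Yes

The pattern [OX2H][c] describes a hydroxyl oxygen attached to an aromatic carbon — a phenol.
The molecule carries a hydroxyl group (-OH), whose atoms satisfy every constraint of the query, so the pattern matches.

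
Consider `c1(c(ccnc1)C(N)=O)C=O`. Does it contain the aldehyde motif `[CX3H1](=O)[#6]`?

The pattern [CX3H1](=O)[#6] describes an sp2 carbon with one H, double-bonded to O and single-bonded to carbon — an aldehyde.
The molecule carries an aldehyde (-CHO), whose atoms satisfy every constraint of the query, so the pattern matches.

Yes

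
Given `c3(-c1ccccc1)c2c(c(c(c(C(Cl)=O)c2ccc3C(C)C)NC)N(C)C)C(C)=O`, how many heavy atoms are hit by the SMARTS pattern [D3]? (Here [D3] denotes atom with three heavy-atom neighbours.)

13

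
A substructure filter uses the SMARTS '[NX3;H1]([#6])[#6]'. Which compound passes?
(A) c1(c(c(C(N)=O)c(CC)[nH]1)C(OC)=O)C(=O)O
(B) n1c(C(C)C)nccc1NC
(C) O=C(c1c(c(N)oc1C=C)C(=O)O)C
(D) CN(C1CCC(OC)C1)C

B

[NX3;H1]([#6])[#6] describes a trivalent nitrogen with one H, bonded to two carbons (a secondary amine).
(A) has a primary amide (-C(=O)NH2) but the -C(=O)NH2 nitrogen has H2, not H1.
(B) contains an N-methylamino group (-NHCH3), which satisfies every atom and bond constraint.
(C) has a primary amino group (-NH2) but the nitrogen has H2 and only one carbon neighbour.
(D) has a dimethylamino group (-N(CH3)2) but the nitrogen has H0, not H1.
So the answer is (B).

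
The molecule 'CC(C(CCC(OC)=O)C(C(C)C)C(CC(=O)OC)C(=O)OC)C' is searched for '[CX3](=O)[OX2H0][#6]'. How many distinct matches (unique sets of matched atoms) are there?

[CX3](=O)[OX2H0][#6] is the SMARTS for an ester: a carbonyl carbon bonded to an oxygen that is itself bonded to carbon (no H on that O).
The molecule carries 3 separate instances of a methyl-ester group (-C(=O)OCH3) meeting every constraint; each maps to a distinct set of atoms, giving 3 matches.

3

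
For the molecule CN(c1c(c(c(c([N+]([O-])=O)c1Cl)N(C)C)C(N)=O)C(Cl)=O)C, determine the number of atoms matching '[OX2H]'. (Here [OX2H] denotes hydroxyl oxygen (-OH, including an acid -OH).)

0

The query [OX2H] means: aliphatic oxygen with two connections, one of which is H — an -OH oxygen.
Check the 22 heavy atoms by environment: 6× c (aromatic, H0, X3) → no; 1× N (charge +1, H0, X3) → no; 1× O (charge -1, H0, X1) → no; 3× O (H0, X1) → no; 2× N (H0, X3) → no; 4× C (H3, X4) → no; 2× C (H0, X3) → no; 2× Cl (H0, X1) → no; 1× N (H2, X3) → no.
No environment satisfies the query, so 0 matching atoms.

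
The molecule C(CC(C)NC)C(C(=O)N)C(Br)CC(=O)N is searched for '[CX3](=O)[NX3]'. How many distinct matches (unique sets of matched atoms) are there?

2

[CX3](=O)[NX3] is the SMARTS for an amide: a carbonyl carbon bonded to a trivalent nitrogen.
The molecule carries 2 separate instances of a primary amide (-C(=O)NH2) meeting every constraint; each maps to a distinct set of atoms, giving 2 matches.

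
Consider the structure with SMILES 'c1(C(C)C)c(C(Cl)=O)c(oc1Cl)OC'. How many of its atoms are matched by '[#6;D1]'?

3

The query [#6;D1] means: carbon bonded to exactly one heavy atom.
Check the 14 heavy atoms by environment: 1× o (aromatic, D2) → no; 4× c (aromatic, D3) → no; 1× O (D2) → no; 3× C (D1) → match; 2× Cl (D1) → no; 2× C (D3) → no; 1× O (D1) → no.
That gives 3 matching atoms.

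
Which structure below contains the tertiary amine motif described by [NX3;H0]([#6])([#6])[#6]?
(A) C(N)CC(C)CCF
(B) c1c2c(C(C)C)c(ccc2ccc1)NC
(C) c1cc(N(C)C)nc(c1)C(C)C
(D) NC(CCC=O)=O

[NX3;H0]([#6])([#6])[#6] describes a trivalent nitrogen with no H, bonded to three carbons (a tertiary amine).
(A) has a primary amino group (-NH2) but the nitrogen has H2, not H0 with three carbons.
(B) has an N-methylamino group (-NHCH3) but the nitrogen still has one H (H1), not H0.
(C) contains a dimethylamino group (-N(CH3)2), which satisfies every atom and bond constraint.
(D) has a primary amide (-C(=O)NH2) but the amide nitrogen has H2 and only one carbon neighbour.
So the answer is (C).

C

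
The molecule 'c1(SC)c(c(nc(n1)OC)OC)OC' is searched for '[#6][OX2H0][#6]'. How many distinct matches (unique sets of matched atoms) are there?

3

[#6][OX2H0][#6] is the SMARTS for an ether: an aliphatic oxygen bridging two carbons with no H on the oxygen.
The molecule carries 3 separate instances of a methoxy ether (-OCH3) meeting every constraint; each maps to a distinct set of atoms, giving 3 matches.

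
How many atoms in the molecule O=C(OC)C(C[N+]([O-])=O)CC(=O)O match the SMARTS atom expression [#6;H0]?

2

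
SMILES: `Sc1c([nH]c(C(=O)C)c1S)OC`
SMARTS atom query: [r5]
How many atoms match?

5

The query [r5] means: r5 matches atoms in a five-membered ring.
Check the 12 heavy atoms by environment: 1× n (aromatic, in 5-ring) → match; 4× c (aromatic, in 5-ring) → match; 2× O (acyclic) → no; 3× C (acyclic) → no; 2× S (acyclic) → no.
Summing the matching environments: 1 + 4 = 5 matching atoms.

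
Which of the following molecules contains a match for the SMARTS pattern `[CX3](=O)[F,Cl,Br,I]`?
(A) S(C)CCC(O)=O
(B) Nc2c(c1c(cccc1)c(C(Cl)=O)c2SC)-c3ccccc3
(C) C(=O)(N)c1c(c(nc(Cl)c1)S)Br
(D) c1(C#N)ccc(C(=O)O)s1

[CX3](=O)[F,Cl,Br,I] describes a carbonyl carbon bonded to a halogen (an acyl halide).
(A) has a carboxylic acid group (-C(=O)OH) but the carbonyl is bonded to -OH, not to a halogen.
(B) contains an acyl chloride (-C(=O)Cl), which satisfies every atom and bond constraint.
(C) has a chloro substituent but the Cl is not on a carbonyl carbon.
(D) has a carboxylic acid group (-C(=O)OH) but the carbonyl is bonded to -OH, not to a halogen.
So the answer is (B).

B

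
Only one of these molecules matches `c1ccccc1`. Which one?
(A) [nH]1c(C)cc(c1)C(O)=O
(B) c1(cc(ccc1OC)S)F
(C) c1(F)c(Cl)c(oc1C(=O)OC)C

B

c1ccccc1 describes six aromatic carbons in a ring (a benzene ring).
(A) has a methyl group (-CH3) but no six-membered all-carbon aromatic ring is present.
(B) contains the required atom environment, so the pattern matches.
(C) has a methyl group (-CH3) but no six-membered all-carbon aromatic ring is present.
So the answer is (B).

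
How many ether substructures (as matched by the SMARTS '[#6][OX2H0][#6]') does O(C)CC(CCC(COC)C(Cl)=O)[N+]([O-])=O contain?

[#6][OX2H0][#6] is the SMARTS for an ether: an aliphatic oxygen bridging two carbons with no H on the oxygen.
The molecule carries 2 separate instances of a methoxy ether (-OCH3) meeting every constraint; each maps to a distinct set of atoms, giving 2 matches.

2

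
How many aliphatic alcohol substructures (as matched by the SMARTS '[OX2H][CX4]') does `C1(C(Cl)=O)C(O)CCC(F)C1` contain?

[OX2H][CX4] is the SMARTS for an aliphatic alcohol: a hydroxyl oxygen bound to an sp3 (X4) carbon.
Exactly one fragment in the molecule meets all constraints, giving 1 match.

1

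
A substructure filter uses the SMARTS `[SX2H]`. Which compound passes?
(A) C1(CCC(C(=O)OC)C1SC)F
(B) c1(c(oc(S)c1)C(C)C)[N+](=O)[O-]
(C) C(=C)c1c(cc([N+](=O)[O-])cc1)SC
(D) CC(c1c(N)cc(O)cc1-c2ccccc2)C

B

[SX2H] describes an aliphatic sulfur with two connections, one being H (a thiol).
(A) has a methylthio ether (-SCH3) but the sulfur has H0 (bonded to two carbons), not H1.
(B) contains a thiol (-SH), which satisfies every atom and bond constraint.
(C) has a methylthio ether (-SCH3) but the sulfur has H0 (bonded to two carbons), not H1.
(D) has a hydroxyl group (-OH) but it is an -OH, not an -SH.
So the answer is (B).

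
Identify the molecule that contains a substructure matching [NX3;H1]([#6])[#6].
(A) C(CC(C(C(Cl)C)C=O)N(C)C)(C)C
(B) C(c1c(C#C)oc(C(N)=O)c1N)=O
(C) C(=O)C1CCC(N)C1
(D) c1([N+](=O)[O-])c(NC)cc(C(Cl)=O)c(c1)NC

[NX3;H1]([#6])[#6] describes a trivalent nitrogen with one H, bonded to two carbons (a secondary amine).
(A) has a dimethylamino group (-N(CH3)2) but the nitrogen has H0, not H1.
(B) has a primary amide (-C(=O)NH2) but the -C(=O)NH2 nitrogen has H2, not H1.
(C) has a primary amino group (-NH2) but the nitrogen has H2 and only one carbon neighbour.
(D) contains an N-methylamino group (-NHCH3), which satisfies every atom and bond constraint.
So the answer is (D).

D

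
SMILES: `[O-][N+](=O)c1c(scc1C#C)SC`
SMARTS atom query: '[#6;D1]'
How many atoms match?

2

The query [#6;D1] means: carbon bonded to exactly one heavy atom.
Check the 12 heavy atoms by environment: 1× s (aromatic, D2) → no; 3× c (aromatic, D3) → no; 1× c (aromatic, D2) → no; 1× C (D2) → no; 2× C (D1) → match; 1× S (D2) → no; 1× N (charge +1, D3) → no; 1× O (charge -1, D1) → no; 1× O (D1) → no.
That gives 2 matching atoms.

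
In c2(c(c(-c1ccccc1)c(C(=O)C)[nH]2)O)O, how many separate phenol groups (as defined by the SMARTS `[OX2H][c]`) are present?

[OX2H][c] is the SMARTS for a phenol: a hydroxyl oxygen attached to an aromatic carbon.
The molecule carries 2 separate instances of a hydroxyl group (-OH) meeting every constraint; each maps to a distinct set of atoms, giving 2 matches.

2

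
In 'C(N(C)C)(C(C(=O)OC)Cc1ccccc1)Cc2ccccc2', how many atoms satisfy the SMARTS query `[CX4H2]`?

2

The query [CX4H2] means: sp3 carbon (X4) with exactly two hydrogens.
Check the 23 heavy atoms by environment: 2× C (H2, X4) → match; 2× C (H1, X4) → no; 1× C (H0, X3) → no; 1× O (H0, X1) → no; 1× O (H0, X2) → no; 3× C (H3, X4) → no; 2× c (aromatic, H0, X3) → no; 10× c (aromatic, H1, X3) → no; 1× N (H0, X3) → no.
That gives 2 matching atoms.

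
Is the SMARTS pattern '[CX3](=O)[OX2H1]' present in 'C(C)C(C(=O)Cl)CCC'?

The pattern [CX3](=O)[OX2H1] describes an sp2 carbon double-bonded to O and single-bonded to an -OH oxygen — a carboxylic acid.
The closest candidate here is an acyl chloride (-C(=O)Cl), but the carbonyl is bonded to Cl, not to an -OH oxygen. No other fragment satisfies the full query, so there is no match.

No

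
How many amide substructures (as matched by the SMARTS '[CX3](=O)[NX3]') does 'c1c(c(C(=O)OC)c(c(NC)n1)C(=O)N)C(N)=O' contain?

2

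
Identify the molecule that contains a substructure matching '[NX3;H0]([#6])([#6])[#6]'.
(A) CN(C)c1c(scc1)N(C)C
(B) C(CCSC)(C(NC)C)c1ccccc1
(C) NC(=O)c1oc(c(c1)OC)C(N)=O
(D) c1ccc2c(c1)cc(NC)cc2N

A

[NX3;H0]([#6])([#6])[#6] describes a trivalent nitrogen with no H, bonded to three carbons (a tertiary amine).
(A) contains a dimethylamino group (-N(CH3)2), which satisfies every atom and bond constraint.
(B) has an N-methylamino group (-NHCH3) but the nitrogen still has one H (H1), not H0.
(C) has a primary amide (-C(=O)NH2) but the amide nitrogen has H2 and only one carbon neighbour.
(D) has an N-methylamino group (-NHCH3) but the nitrogen still has one H (H1), not H0.
So the answer is (A).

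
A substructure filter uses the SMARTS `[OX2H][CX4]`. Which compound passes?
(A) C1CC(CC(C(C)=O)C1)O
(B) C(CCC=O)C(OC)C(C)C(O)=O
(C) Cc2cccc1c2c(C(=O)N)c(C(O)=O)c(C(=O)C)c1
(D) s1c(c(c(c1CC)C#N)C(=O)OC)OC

A

[OX2H][CX4] describes a hydroxyl oxygen bound to an sp3 (X4) carbon (an aliphatic alcohol).
(A) contains a hydroxyl group (-OH), which satisfies every atom and bond constraint.
(B) has a methoxy ether (-OCH3) but the oxygen has H0 (ether), not H1.
(C) has a carboxylic acid group (-C(=O)OH) but the -OH is on a CX3 carbonyl carbon, not a CX4 carbon.
(D) has a methoxy ether (-OCH3) but the oxygen has H0 (ether), not H1.
So the answer is (A).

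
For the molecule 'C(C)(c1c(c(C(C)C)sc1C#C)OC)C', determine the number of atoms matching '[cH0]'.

4

The query [cH0] means: aromatic carbon with no attached hydrogen (substituted or ring-fusion).
Check the 15 heavy atoms by environment: 1× s (aromatic, H0) → no; 4× c (aromatic, H0) → match; 1× O (H0) → no; 5× C (H3) → no; 3× C (H1) → no; 1× C (H0) → no.
That gives 4 matching atoms.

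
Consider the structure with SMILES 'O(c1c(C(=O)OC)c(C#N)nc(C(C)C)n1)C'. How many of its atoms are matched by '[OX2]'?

2

Check the 17 heavy atoms by environment: 2× n (aromatic, X2) → no; 4× c (aromatic, X3) → no; 1× C (X2) → no; 1× N (X1) → no; 2× O (X2) → match; 5× C (X4) → no; 1× C (X3) → no; 1× O (X1) → no.
That gives 2 matching atoms.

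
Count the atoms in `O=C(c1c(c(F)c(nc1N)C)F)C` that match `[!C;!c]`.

5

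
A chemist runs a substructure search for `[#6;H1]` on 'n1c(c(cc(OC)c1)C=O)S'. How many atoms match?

3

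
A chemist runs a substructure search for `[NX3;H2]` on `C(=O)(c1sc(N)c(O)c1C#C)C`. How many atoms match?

The query [NX3;H2] means: aliphatic N with 3 total connections, two of them H — an -NH2 nitrogen (amine or amide).
Check the 12 heavy atoms by environment: 1× s (aromatic, H0, X2) → no; 4× c (aromatic, H0, X3) → no; 1× N (H2, X3) → match; 1× C (H0, X2) → no; 1× C (H1, X2) → no; 1× O (H1, X2) → no; 1× C (H0, X3) → no; 1× O (H0, X1) → no; 1× C (H3, X4) → no.
That gives 1 matching atom.

1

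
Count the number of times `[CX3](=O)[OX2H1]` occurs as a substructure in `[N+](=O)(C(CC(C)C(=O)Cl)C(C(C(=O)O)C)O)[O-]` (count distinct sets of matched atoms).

[CX3](=O)[OX2H1] is the SMARTS for a carboxylic acid: an sp2 carbon double-bonded to O and single-bonded to an -OH oxygen.
Exactly one fragment in the molecule meets all constraints, giving 1 match.

1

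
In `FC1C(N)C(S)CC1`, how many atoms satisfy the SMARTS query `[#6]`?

5

The query [#6] means: #6 matches any atom with atomic number 6 (carbon, aromatic or aliphatic).
Check the 8 heavy atoms by environment: 5× C → match; 1× F → no; 1× S → no; 1× N → no.
That gives 5 matching atoms.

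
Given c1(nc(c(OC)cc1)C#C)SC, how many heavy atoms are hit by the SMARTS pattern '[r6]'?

The query [r6] means: r6 matches atoms in a six-membered ring.
Check the 12 heavy atoms by environment: 1× n (aromatic, in 6-ring) → match; 5× c (aromatic, in 6-ring) → match; 1× S (acyclic) → no; 4× C (acyclic) → no; 1× O (acyclic) → no.
Summing the matching environments: 1 + 5 = 6 matching atoms.

6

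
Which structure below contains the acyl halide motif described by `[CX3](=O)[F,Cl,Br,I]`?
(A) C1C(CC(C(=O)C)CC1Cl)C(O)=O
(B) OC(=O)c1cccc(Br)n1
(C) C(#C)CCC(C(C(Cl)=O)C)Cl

C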